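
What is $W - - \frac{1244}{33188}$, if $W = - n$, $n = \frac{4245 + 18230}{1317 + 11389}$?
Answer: $- \frac{182523509}{105421682} \approx -1.7314$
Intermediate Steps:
$n = \frac{22475}{12706} \approx 1.7688$
$W = - \frac{22475}{12706}$ ($W = \left(-1\right) \frac{22475}{12706} = - \frac{22475}{12706} \approx -1.7688$)
$W - - \frac{1244}{33188} = - \frac{22475}{12706} - - \frac{1244}{33188} = - \frac{22475}{12706} - \left(-1244\right) \frac{1}{33188} = - \frac{22475}{12706} - - \frac{311}{8297} = - \frac{22475}{12706} + \frac{311}{8297} = - \frac{182523509}{105421682}$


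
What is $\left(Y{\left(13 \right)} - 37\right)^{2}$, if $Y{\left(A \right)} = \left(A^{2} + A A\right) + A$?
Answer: $98596$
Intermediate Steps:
$Y{\left(A \right)} = A + 2 A^{2}$ ($Y{\left(A \right)} = \left(A^{2} + A^{2}\right) + A = 2 A^{2} + A = A + 2 A^{2}$)
$\left(Y{\left(13 \right)} - 37\right)^{2} = \left(13 \left(1 + 2 \cdot 13\right) - 37\right)^{2} = \left(13 \left(1 + 26\right) - 37\right)^{2} = \left(13 \cdot 27 - 37\right)^{2} = \left(351 - 37\right)^{2} = 314^{2} = 98596$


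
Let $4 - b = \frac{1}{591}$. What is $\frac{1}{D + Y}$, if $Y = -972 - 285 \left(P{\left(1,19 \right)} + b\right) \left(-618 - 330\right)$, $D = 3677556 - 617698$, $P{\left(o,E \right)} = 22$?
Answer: $\frac{197}{1986372442} \approx 9.9176 \cdot 10^{-8}$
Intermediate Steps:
$b = \frac{2363}{591}$ ($b = 4 - \frac{1}{591} = \frac{2363}{591} \approx 3.9983$)
$D = 3059858$ ($D = 3677556 - 617698 = 3059858$)
$Y = \frac{1383580416}{197}$ ($Y = -972 - 285 \left(22 + \frac{2363}{591}\right) \left(-618 - 330\right) = -972 - 285 \cdot \frac{15365}{591} \left(-948\right) = -972 - - \frac{1383771900}{197} = -972 + \frac{1383771900}{197} = \frac{1383580416}{197} \approx 7.0232 \cdot 10^{6}$)
$\frac{1}{D + Y} = \frac{1}{3059858 + \frac{1383580416}{197}} = \frac{1}{\frac{1986372442}{197}} = \frac{197}{1986372442}$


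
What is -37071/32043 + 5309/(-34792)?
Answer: -486630173/371613352 ≈ -1.3095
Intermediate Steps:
-37071/32043 + 5309/(-34792) = -37071*1/32043 + 5309*(-1/34792) = -12357/10681 - 5309/34792 = -486630173/371613352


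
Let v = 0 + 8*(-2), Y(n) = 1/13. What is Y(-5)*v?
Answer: -16/13 ≈ -1.2308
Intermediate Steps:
Y(n) = 1/13
v = -16 (v = 0 - 16 = -16)
Y(-5)*v = (1/13)*(-16) = -16/13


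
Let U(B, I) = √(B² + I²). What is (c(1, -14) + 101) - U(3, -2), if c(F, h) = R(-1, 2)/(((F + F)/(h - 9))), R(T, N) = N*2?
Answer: 55 - √13 ≈ 51.394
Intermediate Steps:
R(T, N) = 2*N
c(F, h) = 2*(-9 + h)/F (c(F, h) = (2*2)/(((F + F)/(h - 9))) = 4/(((2*F)/(-9 + h))) = 4/((2*F/(-9 + h))) = 4*((-9 + h)/(2*F)) = 2*(-9 + h)/F)
(c(1, -14) + 101) - U(3, -2) = (2*(-9 - 14)/1 + 101) - √(3² + (-2)²) = (2*1*(-23) + 101) - √(9 + 4) = (-46 + 101) - √13 = 55 - √13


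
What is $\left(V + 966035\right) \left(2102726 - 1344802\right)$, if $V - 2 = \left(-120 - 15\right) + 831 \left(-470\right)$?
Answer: $436057930768$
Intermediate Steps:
$V = -390703$ ($V = 2 + \left(\left(-120 - 15\right) + 831 \left(-470\right)\right) = 2 - 390705 = -390703$)
$\left(V + 966035\right) \left(2102726 - 1344802\right) = \left(-390703 + 966035\right) \left(2102726 - 1344802\right) = 575332 \cdot 757924 = 436057930768$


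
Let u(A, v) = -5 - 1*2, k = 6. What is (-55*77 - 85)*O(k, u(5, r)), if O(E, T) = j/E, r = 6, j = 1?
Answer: -720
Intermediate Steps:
u(A, v) = -7 (u(A, v) = -5 - 2 = -7)
O(E, T) = 1/E
(-55*77 - 85)*O(k, u(5, r)) = (-55*77 - 85)/6 = (-4235 - 85)*(1/6) = -4320*1/6 = -720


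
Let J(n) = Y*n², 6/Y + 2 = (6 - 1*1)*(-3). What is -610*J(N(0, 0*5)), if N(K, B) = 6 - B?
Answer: 131760/17 ≈ 7750.6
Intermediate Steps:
Y = -6/17 (Y = 6/(-2 + (6 - 1*1)*(-3)) = 6/(-2 + (6 - 1)*(-3)) = 6/(-2 + 5*(-3)) = 6/(-2 - 15) = 6/(-17) = 6*(-1/17) = -6/17 ≈ -0.35294)
J(n) = -6*n²/17
-610*J(N(0, 0*5)) = -(-3660)*(6 - 0*5)²/17 = -(-3660)*(6 - 1*0)²/17 = -(-3660)*(6 + 0)²/17 = -(-3660)*6²/17 = -(-3660)*36/17 = -610*(-216/17) = 131760/17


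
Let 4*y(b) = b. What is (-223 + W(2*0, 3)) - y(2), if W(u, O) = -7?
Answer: -461/2 ≈ -230.50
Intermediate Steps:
y(b) = b/4
(-223 + W(2*0, 3)) - y(2) = (-223 - 7) - 2/4 = -230 - 1*½ = -230 - ½ = -461/2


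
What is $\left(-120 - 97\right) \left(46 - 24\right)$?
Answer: $-4774$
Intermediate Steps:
$\left(-120 - 97\right) \left(46 - 24\right) = \left(-217\right) 22 = -4774$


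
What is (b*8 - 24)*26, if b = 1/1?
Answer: -416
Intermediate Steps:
b = 1 (b = 1*1 = 1)
(b*8 - 24)*26 = (1*8 - 24)*26 = (8 - 24)*26 = -16*26 = -416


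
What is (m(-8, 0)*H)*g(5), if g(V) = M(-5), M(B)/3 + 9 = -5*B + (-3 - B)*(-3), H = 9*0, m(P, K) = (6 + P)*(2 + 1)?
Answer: 0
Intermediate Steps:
m(P, K) = 18 + 3*P (m(P, K) = (6 + P)*3 = 18 + 3*P)
H = 0
M(B) = -6*B (M(B) = -27 + 3*(-5*B + (-3 - B)*(-3)) = -27 + 3*(-5*B + (9 + 3*B)) = -27 + 3*(9 - 2*B) = -27 + (27 - 6*B) = -6*B)
g(V) = 30 (g(V) = -6*(-5) = 30)
(m(-8, 0)*H)*g(5) = ((18 + 3*(-8))*0)*30 = ((18 - 24)*0)*30 = -6*0*30 = 0*30 = 0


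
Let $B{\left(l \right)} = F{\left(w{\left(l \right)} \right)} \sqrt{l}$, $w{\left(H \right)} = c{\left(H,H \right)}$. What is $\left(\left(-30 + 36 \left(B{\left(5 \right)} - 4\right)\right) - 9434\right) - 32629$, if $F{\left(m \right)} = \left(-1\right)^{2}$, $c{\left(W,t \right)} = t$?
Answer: $-42237 + 36 \sqrt{5} \approx -42157.0$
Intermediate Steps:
$w{\left(H \right)} = H$
$F{\left(m \right)} = 1$
$B{\left(l \right)} = \sqrt{l}$ ($B{\left(l \right)} = 1 \sqrt{l} = \sqrt{l}$)
$\left(\left(-30 + 36 \left(B{\left(5 \right)} - 4\right)\right) - 9434\right) - 32629 = \left(\left(-30 + 36 \left(\sqrt{5} - 4\right)\right) - 9434\right) - 32629 = \left(\left(-30 + 36 \left(-4 + \sqrt{5}\right)\right) - 9434\right) - 32629 = \left(\left(-30 - \left(144 - 36 \sqrt{5}\right)\right) - 9434\right) - 32629 = \left(\left(-174 + 36 \sqrt{5}\right) - 9434\right) - 32629 = \left(-9608 + 36 \sqrt{5}\right) - 32629 = -42237 + 36 \sqrt{5}$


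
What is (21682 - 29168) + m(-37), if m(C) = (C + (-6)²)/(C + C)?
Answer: -553963/74 ≈ -7486.0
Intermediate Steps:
m(C) = (36 + C)/(2*C) (m(C) = (C + 36)/((2*C)) = (36 + C)*(1/(2*C)) = (36 + C)/(2*C))
(21682 - 29168) + m(-37) = (21682 - 29168) + (½)*(36 - 37)/(-37) = -7486 + (½)*(-1/37)*(-1) = -7486 + 1/74 = -553963/74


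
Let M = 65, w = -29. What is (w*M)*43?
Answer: -81055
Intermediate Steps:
(w*M)*43 = -29*65*43 = -1885*43 = -81055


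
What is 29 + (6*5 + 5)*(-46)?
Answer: -1581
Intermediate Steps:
29 + (6*5 + 5)*(-46) = 29 + (30 + 5)*(-46) = 29 + 35*(-46) = 29 - 1610 = -1581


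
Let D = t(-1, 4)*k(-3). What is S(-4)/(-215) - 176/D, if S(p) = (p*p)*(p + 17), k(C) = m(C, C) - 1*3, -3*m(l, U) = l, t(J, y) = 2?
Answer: 9252/215 ≈ 43.033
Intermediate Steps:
m(l, U) = -l/3
k(C) = -3 - C/3 (k(C) = -C/3 - 1*3 = -C/3 - 3 = -3 - C/3)
D = -4 (D = 2*(-3 - 1/3*(-3)) = 2*(-3 + 1) = 2*(-2) = -4)
S(p) = p**2*(17 + p)
S(-4)/(-215) - 176/D = ((-4)**2*(17 - 4))/(-215) - 176/(-4) = (16*13)*(-1/215) - 176*(-1/4) = 208*(-1/215) + 44 = -208/215 + 44 = 9252/215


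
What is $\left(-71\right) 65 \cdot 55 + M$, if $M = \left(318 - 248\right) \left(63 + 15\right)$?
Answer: $-248365$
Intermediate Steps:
$M = 5460$ ($M = 70 \cdot 78 = 5460$)
$\left(-71\right) 65 \cdot 55 + M = \left(-71\right) 65 \cdot 55 + 5460 = \left(-4615\right) 55 + 5460 = -253825 + 5460 = -248365$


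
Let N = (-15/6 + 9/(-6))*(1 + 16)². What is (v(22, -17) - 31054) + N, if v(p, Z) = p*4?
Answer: -32122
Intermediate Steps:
v(p, Z) = 4*p
N = -1156 (N = (-15*⅙ + 9*(-⅙))*17² = (-5/2 - 3/2)*289 = -4*289 = -1156)
(v(22, -17) - 31054) + N = (4*22 - 31054) - 1156 = (88 - 31054) - 1156 = -30966 - 1156 = -32122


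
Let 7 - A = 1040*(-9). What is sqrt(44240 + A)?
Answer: sqrt(53607) ≈ 231.53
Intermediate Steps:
A = 9367 (A = 7 - 1040*(-9) = 7 - 1*(-9360) = 7 + 9360 = 9367)
sqrt(44240 + A) = sqrt(44240 + 9367) = sqrt(53607)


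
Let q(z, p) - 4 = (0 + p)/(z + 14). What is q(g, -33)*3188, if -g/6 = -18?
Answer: 725270/61 ≈ 11890.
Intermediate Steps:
g = 108 (g = -6*(-18) = 108)
q(z, p) = 4 + p/(14 + z) (q(z, p) = 4 + (0 + p)/(z + 14) = 4 + p/(14 + z))
q(g, -33)*3188 = ((56 - 33 + 4*108)/(14 + 108))*3188 = ((56 - 33 + 432)/122)*3188 = ((1/122)*455)*3188 = (455/122)*3188 = 725270/61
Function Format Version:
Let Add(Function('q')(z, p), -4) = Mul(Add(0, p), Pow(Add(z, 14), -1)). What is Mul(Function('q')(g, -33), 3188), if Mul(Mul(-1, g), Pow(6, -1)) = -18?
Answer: Rational(725270, 61) ≈ 11890.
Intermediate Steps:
g = 108 (g = Mul(-6, -18) = 108)
Function('q')(z, p) = Add(4, Mul(p, Pow(Add(14, z), -1))) (Function('q')(z, p) = Add(4, Mul(Add(0, p), Pow(Add(z, 14), -1))) = Add(4, Mul(p, Pow(Add(14, z), -1))))
Mul(Function('q')(g, -33), 3188) = Mul(Mul(Pow(Add(14, 108), -1), Add(56, -33, Mul(4, 108))), 3188) = Mul(Mul(Pow(122, -1), Add(56, -33, 432)), 3188) = Mul(Mul(Rational(1, 122), 455), 3188) = Mul(Rational(455, 122), 3188) = Rational(725270, 61)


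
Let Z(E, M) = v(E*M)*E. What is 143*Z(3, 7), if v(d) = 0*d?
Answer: 0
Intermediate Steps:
v(d) = 0
Z(E, M) = 0 (Z(E, M) = 0*E = 0)
143*Z(3, 7) = 143*0 = 0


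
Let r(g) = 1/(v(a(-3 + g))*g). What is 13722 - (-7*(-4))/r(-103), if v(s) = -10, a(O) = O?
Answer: -15118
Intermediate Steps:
r(g) = -1/(10*g) (r(g) = 1/((-10)*g) = -1/(10*g))
13722 - (-7*(-4))/r(-103) = 13722 - (-7*(-4))/((-1/10/(-103))) = 13722 - 28/((-1/10*(-1/103))) = 13722 - 28/1/1030 = 13722 - 28*1030 = 13722 - 1*28840 = 13722 - 28840 = -15118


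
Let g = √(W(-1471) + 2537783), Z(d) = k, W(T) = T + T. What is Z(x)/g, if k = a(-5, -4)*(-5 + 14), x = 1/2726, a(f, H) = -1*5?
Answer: -5*√281649/93883 ≈ -0.028264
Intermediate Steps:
W(T) = 2*T
a(f, H) = -5
x = 1/2726 ≈ 0.00036684
k = -45 (k = -5*(-5 + 14) = -5*9 = -45)
Z(d) = -45
g = 3*√281649 (g = √(2*(-1471) + 2537783) = √(-2942 + 2537783) = √2534841 = 3*√281649 ≈ 1592.1)
Z(x)/g = -45*√281649/844947 = -5*√281649/93883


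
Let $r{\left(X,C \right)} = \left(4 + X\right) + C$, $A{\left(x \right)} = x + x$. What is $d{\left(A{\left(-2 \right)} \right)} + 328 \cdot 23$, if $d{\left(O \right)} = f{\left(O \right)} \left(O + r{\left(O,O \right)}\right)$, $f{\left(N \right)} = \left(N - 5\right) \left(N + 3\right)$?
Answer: $7472$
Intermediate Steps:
$A{\left(x \right)} = 2 x$
$f{\left(N \right)} = \left(-5 + N\right) \left(3 + N\right)$
$r{\left(X,C \right)} = 4 + C + X$
$d{\left(O \right)} = \left(4 + 3 O\right) \left(-15 + O^{2} - 2 O\right)$ ($d{\left(O \right)} = \left(-15 + O^{2} - 2 O\right) \left(O + \left(4 + O + O\right)\right) = \left(-15 + O^{2} - 2 O\right) \left(O + \left(4 + 2 O\right)\right) = \left(-15 + O^{2} - 2 O\right) \left(4 + 3 O\right) = \left(4 + 3 O\right) \left(-15 + O^{2} - 2 O\right)$)
$d{\left(A{\left(-2 \right)} \right)} + 328 \cdot 23 = - \left(4 + 3 \cdot 2 \left(-2\right)\right) \left(15 - \left(2 \left(-2\right)\right)^{2} + 2 \cdot 2 \left(-2\right)\right) + 328 \cdot 23 = - \left(4 + 3 \left(-4\right)\right) \left(15 - \left(-4\right)^{2} + 2 \left(-4\right)\right) + 7544 = - \left(4 - 12\right) \left(15 - 16 - 8\right) + 7544 = \left(-1\right) \left(-8\right) \left(15 - 16 - 8\right) + 7544 = \left(-1\right) \left(-8\right) \left(-9\right) + 7544 = -72 + 7544 = 7472$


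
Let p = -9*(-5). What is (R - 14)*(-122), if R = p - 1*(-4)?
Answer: -4270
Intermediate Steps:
p = 45
R = 49 (R = 45 - 1*(-4) = 45 + 4 = 49)
(R - 14)*(-122) = (49 - 14)*(-122) = 35*(-122) = -4270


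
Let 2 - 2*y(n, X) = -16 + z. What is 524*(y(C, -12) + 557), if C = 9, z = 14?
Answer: 292916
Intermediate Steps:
y(n, X) = 2 (y(n, X) = 1 - (-16 + 14)/2 = 1 - ½*(-2) = 1 + 1 = 2)
524*(y(C, -12) + 557) = 524*(2 + 557) = 524*559 = 292916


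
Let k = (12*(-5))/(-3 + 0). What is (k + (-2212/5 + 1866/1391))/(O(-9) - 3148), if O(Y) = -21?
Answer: 2928462/22040395 ≈ 0.13287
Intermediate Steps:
k = 20 (k = -60/(-3) = -60*(-1/3) = 20)
(k + (-2212/5 + 1866/1391))/(O(-9) - 3148) = (20 + (-2212/5 + 1866/1391))/(-21 - 3148) = (20 + (-2212*1/5 + 1866*(1/1391)))/(-3169) = (20 + (-2212/5 + 1866/1391))*(-1/3169) = (20 - 3067562/6955)*(-1/3169) = -2928462/6955*(-1/3169) = 2928462/22040395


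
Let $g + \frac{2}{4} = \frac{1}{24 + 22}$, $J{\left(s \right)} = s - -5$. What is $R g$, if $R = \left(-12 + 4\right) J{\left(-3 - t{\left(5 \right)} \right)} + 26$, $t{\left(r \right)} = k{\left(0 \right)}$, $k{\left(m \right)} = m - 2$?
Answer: $\frac{66}{23} \approx 2.8696$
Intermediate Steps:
$k{\left(m \right)} = -2 + m$
$t{\left(r \right)} = -2$ ($t{\left(r \right)} = -2 + 0 = -2$)
$J{\left(s \right)} = 5 + s$ ($J{\left(s \right)} = s + 5 = 5 + s$)
$g = - \frac{11}{23}$ ($g = - \frac{1}{2} + \frac{1}{24 + 22} = - \frac{1}{2} + \frac{1}{46} = - \frac{11}{23} \approx -0.47826$)
$R = -6$ ($R = \left(-12 + 4\right) \left(5 - 1\right) + 26 = - 8 \left(5 + \left(-3 + 2\right)\right) + 26 = - 8 \left(5 - 1\right) + 26 = \left(-8\right) 4 + 26 = -32 + 26 = -6$)
$R g = \left(-6\right) \left(- \frac{11}{23}\right) = \frac{66}{23}$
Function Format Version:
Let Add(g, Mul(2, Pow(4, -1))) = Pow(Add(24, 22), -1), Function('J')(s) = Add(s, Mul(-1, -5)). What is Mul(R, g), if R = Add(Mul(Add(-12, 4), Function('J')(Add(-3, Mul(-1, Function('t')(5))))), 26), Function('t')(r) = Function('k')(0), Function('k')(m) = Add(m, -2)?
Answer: Rational(66, 23) ≈ 2.8696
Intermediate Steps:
Function('k')(m) = Add(-2, m)
Function('t')(r) = -2 (Function('t')(r) = Add(-2, 0) = -2)
Function('J')(s) = Add(5, s) (Function('J')(s) = Add(s, 5) = Add(5, s))
g = Rational(-11, 23) (g = Add(Rational(-1, 2), Pow(Add(24, 22), -1)) = Add(Rational(-1, 2), Pow(46, -1)) = Add(Rational(-1, 2), Rational(1, 46)) = Rational(-11, 23) ≈ -0.47826)
R = -6 (R = Add(Mul(Add(-12, 4), Add(5, Add(-3, Mul(-1, -2)))), 26) = Add(Mul(-8, Add(5, Add(-3, 2))), 26) = Add(Mul(-8, Add(5, -1)), 26) = Add(Mul(-8, 4), 26) = Add(-32, 26) = -6)
Mul(R, g) = Mul(-6, Rational(-11, 23)) = Rational(66, 23)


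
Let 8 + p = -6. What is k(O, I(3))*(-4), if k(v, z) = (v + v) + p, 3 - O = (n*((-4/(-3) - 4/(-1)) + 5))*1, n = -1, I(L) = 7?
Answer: -152/3 ≈ -50.667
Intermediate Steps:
p = -14 (p = -8 - 6 = -14)
O = 40/3 (O = 3 - (-((-4/(-3) - 4/(-1)) + 5)) = 3 - (-((-4*(-⅓) - 4*(-1)) + 5)) = 3 - (-((4/3 + 4) + 5)) = 3 - (-(16/3 + 5)) = 3 - (-1*31/3) = 3 - (-31)/3 = 3 - 1*(-31/3) = 3 + 31/3 = 40/3 ≈ 13.333)
k(v, z) = -14 + 2*v (k(v, z) = (v + v) - 14 = 2*v - 14 = -14 + 2*v)
k(O, I(3))*(-4) = (-14 + 2*(40/3))*(-4) = (-14 + 80/3)*(-4) = (38/3)*(-4) = -152/3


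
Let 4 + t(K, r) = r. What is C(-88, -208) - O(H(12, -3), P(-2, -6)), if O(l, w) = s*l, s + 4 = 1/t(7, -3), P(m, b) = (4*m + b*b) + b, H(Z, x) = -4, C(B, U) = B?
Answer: -732/7 ≈ -104.57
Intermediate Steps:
t(K, r) = -4 + r
P(m, b) = b + b² + 4*m (P(m, b) = (4*m + b²) + b = (b² + 4*m) + b = b + b² + 4*m)
s = -29/7 (s = -4 + 1/(-4 - 3) = -4 + 1/(-7) = -4 - ⅐ = -29/7 ≈ -4.1429)
O(l, w) = -29*l/7
C(-88, -208) - O(H(12, -3), P(-2, -6)) = -88 - (-29)*(-4)/7 = -88 - 1*116/7 = -88 - 116/7 = -732/7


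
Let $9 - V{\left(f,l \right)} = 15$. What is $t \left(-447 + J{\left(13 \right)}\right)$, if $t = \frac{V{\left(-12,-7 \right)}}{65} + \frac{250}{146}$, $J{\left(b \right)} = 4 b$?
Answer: $- \frac{607273}{949} \approx -639.91$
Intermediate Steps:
$V{\left(f,l \right)} = -6$ ($V{\left(f,l \right)} = 9 - 15 = -6$)
$t = \frac{7687}{4745}$ ($t = - \frac{6}{65} + \frac{250}{146} = \left(-6\right) \frac{1}{65} + 250 \cdot \frac{1}{146} = - \frac{6}{65} + \frac{125}{73} = \frac{7687}{4745} \approx 1.62$)
$t \left(-447 + J{\left(13 \right)}\right) = \frac{7687 \left(-447 + 4 \cdot 13\right)}{4745} = \frac{7687 \left(-447 + 52\right)}{4745} = \frac{7687}{4745} \left(-395\right) = - \frac{607273}{949}$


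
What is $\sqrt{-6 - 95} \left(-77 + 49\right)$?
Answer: $- 28 i \sqrt{101} \approx - 281.4 i$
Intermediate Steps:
$\sqrt{-6 - 95} \left(-77 + 49\right) = \sqrt{-101} \left(-28\right) = i \sqrt{101} \left(-28\right) = - 28 i \sqrt{101}$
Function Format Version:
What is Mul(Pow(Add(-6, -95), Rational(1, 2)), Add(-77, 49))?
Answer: Mul(-28, I, Pow(101, Rational(1, 2))) ≈ Mul(-281.40, I)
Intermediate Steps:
Mul(Pow(Add(-6, -95), Rational(1, 2)), Add(-77, 49)) = Mul(Pow(-101, Rational(1, 2)), -28) = Mul(Mul(I, Pow(101, Rational(1, 2))), -28) = Mul(-28, I, Pow(101, Rational(1, 2)))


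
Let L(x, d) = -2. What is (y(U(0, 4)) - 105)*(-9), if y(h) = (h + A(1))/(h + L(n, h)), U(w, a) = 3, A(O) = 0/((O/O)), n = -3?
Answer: 918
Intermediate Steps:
A(O) = 0 (A(O) = 0/1 = 0*1 = 0)
y(h) = h/(-2 + h) (y(h) = (h + 0)/(h - 2) = h/(-2 + h))
(y(U(0, 4)) - 105)*(-9) = (3/(-2 + 3) - 105)*(-9) = (3/1 - 105)*(-9) = (3*1 - 105)*(-9) = (3 - 105)*(-9) = -102*(-9) = 918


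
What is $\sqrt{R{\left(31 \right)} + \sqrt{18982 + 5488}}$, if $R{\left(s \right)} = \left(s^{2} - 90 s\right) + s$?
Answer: $\sqrt{-1798 + \sqrt{24470}} \approx 40.516 i$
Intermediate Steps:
$R{\left(s \right)} = s^{2} - 89 s$
$\sqrt{R{\left(31 \right)} + \sqrt{18982 + 5488}} = \sqrt{31 \left(-89 + 31\right) + \sqrt{18982 + 5488}} = \sqrt{31 \left(-58\right) + \sqrt{24470}} = \sqrt{-1798 + \sqrt{24470}}$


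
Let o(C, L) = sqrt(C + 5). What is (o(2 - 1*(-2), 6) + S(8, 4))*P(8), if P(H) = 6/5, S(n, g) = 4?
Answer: 42/5 ≈ 8.4000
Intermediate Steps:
o(C, L) = sqrt(5 + C)
P(H) = 6/5 (P(H) = 6*(1/5) = 6/5)
(o(2 - 1*(-2), 6) + S(8, 4))*P(8) = (sqrt(5 + (2 - 1*(-2))) + 4)*(6/5) = (sqrt(5 + (2 + 2)) + 4)*(6/5) = (sqrt(5 + 4) + 4)*(6/5) = (sqrt(9) + 4)*(6/5) = (3 + 4)*(6/5) = 7*(6/5) = 42/5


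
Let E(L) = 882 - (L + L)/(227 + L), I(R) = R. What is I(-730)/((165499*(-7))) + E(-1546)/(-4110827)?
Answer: 373433136336/897365502370687 ≈ 0.00041614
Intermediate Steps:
E(L) = 882 - 2*L/(227 + L)
I(-730)/((165499*(-7))) + E(-1546)/(-4110827) = -730/(165499*(-7)) + (2*(100107 + 440*(-1546))/(227 - 1546))/(-4110827) = -730/(-1158493) + (2*(100107 - 680240)/(-1319))*(-1/4110827) = -730*(-1/1158493) + (2*(-1/1319)*(-580133))*(-1/4110827) = 730/1158493 + (1160266/1319)*(-1/4110827) = 730/1158493 - 1160266/5422180813 = 373433136336/897365502370687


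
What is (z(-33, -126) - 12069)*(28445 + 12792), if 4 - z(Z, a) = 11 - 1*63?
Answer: -495380081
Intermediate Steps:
z(Z, a) = 56 (z(Z, a) = 4 - (11 - 1*63) = 4 - (11 - 63) = 4 - 1*(-52) = 4 + 52 = 56)
(z(-33, -126) - 12069)*(28445 + 12792) = (56 - 12069)*(28445 + 12792) = -12013*41237 = -495380081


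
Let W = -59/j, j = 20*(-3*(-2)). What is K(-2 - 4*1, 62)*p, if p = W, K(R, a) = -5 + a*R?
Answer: 22243/120 ≈ 185.36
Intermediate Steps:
j = 120 (j = 20*6 = 120)
K(R, a) = -5 + R*a
W = -59/120 ≈ -0.49167
p = -59/120 ≈ -0.49167
K(-2 - 4*1, 62)*p = (-5 + (-2 - 4*1)*62)*(-59/120) = (-5 + (-2 - 4)*62)*(-59/120) = (-5 - 6*62)*(-59/120) = (-5 - 372)*(-59/120) = -377*(-59/120) = 22243/120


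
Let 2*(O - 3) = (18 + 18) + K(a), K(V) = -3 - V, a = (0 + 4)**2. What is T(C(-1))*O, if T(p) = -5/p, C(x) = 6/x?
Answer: 115/12 ≈ 9.5833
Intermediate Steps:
a = 16 (a = 4**2 = 16)
O = 23/2 (O = 3 + ((18 + 18) + (-3 - 1*16))/2 = 3 + (36 + (-3 - 16))/2 = 3 + (36 - 19)/2 = 3 + (1/2)*17 = 3 + 17/2 = 23/2 ≈ 11.500)
T(C(-1))*O = -5/(6/(-1))*(23/2) = -5/(6*(-1))*(23/2) = -5/(-6)*(23/2) = -5*(-1/6)*(23/2) = (5/6)*(23/2) = 115/12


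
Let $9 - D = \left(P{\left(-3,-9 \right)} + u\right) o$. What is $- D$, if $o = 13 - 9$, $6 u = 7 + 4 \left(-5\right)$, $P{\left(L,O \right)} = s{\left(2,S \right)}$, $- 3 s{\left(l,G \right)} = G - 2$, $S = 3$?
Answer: $-19$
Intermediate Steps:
$s{\left(l,G \right)} = \frac{2}{3} - \frac{G}{3}$ ($s{\left(l,G \right)} = - \frac{G - 2}{3} = - \frac{-2 + G}{3} = \frac{2}{3} - \frac{G}{3}$)
$P{\left(L,O \right)} = - \frac{1}{3}$ ($P{\left(L,O \right)} = \frac{2}{3} - 1 = - \frac{1}{3}$)
$u = - \frac{13}{6}$ ($u = \frac{7 + 4 \left(-5\right)}{6} = \frac{7 - 20}{6} = \frac{1}{6} \left(-13\right) = - \frac{13}{6} \approx -2.1667$)
$o = 4$
$D = 19$ ($D = 9 - \left(- \frac{1}{3} - \frac{13}{6}\right) 4 = 9 - \left(- \frac{5}{2}\right) 4 = 9 - -10 = 9 + 10 = 19$)
$- D = \left(-1\right) 19 = -19$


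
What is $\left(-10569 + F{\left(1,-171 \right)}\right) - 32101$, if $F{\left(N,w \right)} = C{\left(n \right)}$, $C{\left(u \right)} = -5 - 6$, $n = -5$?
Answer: $-42681$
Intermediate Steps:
$C{\left(u \right)} = -11$ ($C{\left(u \right)} = -5 - 6 = -11$)
$F{\left(N,w \right)} = -11$
$\left(-10569 + F{\left(1,-171 \right)}\right) - 32101 = \left(-10569 - 11\right) - 32101 = -10580 - 32101 = -42681$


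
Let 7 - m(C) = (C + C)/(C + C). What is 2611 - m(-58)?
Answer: 2605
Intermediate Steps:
m(C) = 6 (m(C) = 7 - (C + C)/(C + C) = 7 - 2*C/(2*C) = 7 - 2*C*1/(2*C) = 7 - 1*1 = 7 - 1 = 6)
2611 - m(-58) = 2611 - 1*6 = 2611 - 6 = 2605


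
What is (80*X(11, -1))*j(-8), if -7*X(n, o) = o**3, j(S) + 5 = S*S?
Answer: 4720/7 ≈ 674.29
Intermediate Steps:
j(S) = -5 + S**2 (j(S) = -5 + S*S = -5 + S**2)
X(n, o) = -o**3/7
(80*X(11, -1))*j(-8) = (80*(-1/7*(-1)**3))*(-5 + (-8)**2) = (80*(-1/7*(-1)))*(-5 + 64) = (80*(1/7))*59 = (80/7)*59 = 4720/7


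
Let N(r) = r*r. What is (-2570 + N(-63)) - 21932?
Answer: -20533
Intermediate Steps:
N(r) = r²
(-2570 + N(-63)) - 21932 = (-2570 + (-63)²) - 21932 = (-2570 + 3969) - 21932 = 1399 - 21932 = -20533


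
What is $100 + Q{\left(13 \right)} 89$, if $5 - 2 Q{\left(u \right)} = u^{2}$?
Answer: $-7198$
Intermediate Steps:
$Q{\left(u \right)} = \frac{5}{2} - \frac{u^{2}}{2}$
$100 + Q{\left(13 \right)} 89 = 100 + \left(\frac{5}{2} - \frac{13^{2}}{2}\right) 89 = 100 + \left(\frac{5}{2} - \frac{169}{2}\right) 89 = 100 - 7298 = -7198$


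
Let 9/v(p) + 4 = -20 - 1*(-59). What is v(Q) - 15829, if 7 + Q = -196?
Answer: -554006/35 ≈ -15829.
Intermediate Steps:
Q = -203 (Q = -7 - 196 = -203)
v(p) = 9/35 (v(p) = 9/(-4 + (-20 - 1*(-59))) = 9/(-4 + (-20 + 59)) = 9/(-4 + 39) = 9/35)
v(Q) - 15829 = 9/35 - 15829 = -554006/35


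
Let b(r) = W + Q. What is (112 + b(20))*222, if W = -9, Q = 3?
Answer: 23532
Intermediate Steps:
b(r) = -6 (b(r) = -9 + 3 = -6)
(112 + b(20))*222 = (112 - 6)*222 = 106*222 = 23532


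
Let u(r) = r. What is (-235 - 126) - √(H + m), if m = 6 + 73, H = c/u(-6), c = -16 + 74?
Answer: -361 - 4*√39/3 ≈ -369.33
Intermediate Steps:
c = 58
H = -29/3 (H = 58/(-6) = 58*(-⅙) = -29/3 ≈ -9.6667)
m = 79
(-235 - 126) - √(H + m) = (-235 - 126) - √(-29/3 + 79) = -361 - √(208/3) = -361 - 4*√39/3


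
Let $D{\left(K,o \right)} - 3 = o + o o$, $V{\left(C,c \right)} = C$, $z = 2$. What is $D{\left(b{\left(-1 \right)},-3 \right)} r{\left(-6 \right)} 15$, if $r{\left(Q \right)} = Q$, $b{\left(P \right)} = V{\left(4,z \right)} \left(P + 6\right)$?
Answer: $-810$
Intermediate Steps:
$b{\left(P \right)} = 24 + 4 P$ ($b{\left(P \right)} = 4 \left(P + 6\right) = 4 \left(6 + P\right) = 24 + 4 P$)
$D{\left(K,o \right)} = 3 + o + o^{2}$ ($D{\left(K,o \right)} = 3 + \left(o + o o\right) = 3 + \left(o + o^{2}\right) = 3 + o + o^{2}$)
$D{\left(b{\left(-1 \right)},-3 \right)} r{\left(-6 \right)} 15 = \left(3 - 3 + \left(-3\right)^{2}\right) \left(-6\right) 15 = \left(3 - 3 + 9\right) \left(-6\right) 15 = 9 \left(-6\right) 15 = \left(-54\right) 15 = -810$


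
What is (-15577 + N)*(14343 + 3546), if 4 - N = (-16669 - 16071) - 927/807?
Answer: 82615552248/269 ≈ 3.0712e+8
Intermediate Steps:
N = 8808445/269 (N = 4 - ((-16669 - 16071) - 927/807) = 4 - (-32740 - 927*1/807) = 4 - (-32740 - 309/269) = 4 - 1*(-8807369/269) = 4 + 8807369/269 = 8808445/269 ≈ 32745.)
(-15577 + N)*(14343 + 3546) = (-15577 + 8808445/269)*(14343 + 3546) = (4618232/269)*17889 = 82615552248/269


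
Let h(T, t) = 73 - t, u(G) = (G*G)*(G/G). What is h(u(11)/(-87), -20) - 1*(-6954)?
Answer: 7047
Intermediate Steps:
u(G) = G² (u(G) = G²*1 = G²)
h(u(11)/(-87), -20) - 1*(-6954) = (73 - 1*(-20)) - 1*(-6954) = (73 + 20) + 6954 = 93 + 6954 = 7047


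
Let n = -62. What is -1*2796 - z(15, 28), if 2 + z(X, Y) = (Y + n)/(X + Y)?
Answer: -120108/43 ≈ -2793.2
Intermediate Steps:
z(X, Y) = -2 + (-62 + Y)/(X + Y) (z(X, Y) = -2 + (Y - 62)/(X + Y) = -2 + (-62 + Y)/(X + Y))
-1*2796 - z(15, 28) = -1*2796 - (-62 - 1*28 - 2*15)/(15 + 28) = -2796 - (-62 - 28 - 30)/43 = -2796 - (-120)/43 = -2796 - 1*(-120/43) = -2796 + 120/43 = -120108/43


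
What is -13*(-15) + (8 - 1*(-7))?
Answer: 210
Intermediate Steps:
-13*(-15) + (8 - 1*(-7)) = 195 + (8 + 7) = 195 + 15 = 210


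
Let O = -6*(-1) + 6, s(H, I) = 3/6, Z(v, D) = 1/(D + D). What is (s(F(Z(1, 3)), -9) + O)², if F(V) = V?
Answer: 625/4 ≈ 156.25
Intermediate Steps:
Z(v, D) = 1/(2*D)
s(H, I) = ½ (s(H, I) = 3*(⅙) = ½)
O = 12 (O = 6 + 6 = 12)
(s(F(Z(1, 3)), -9) + O)² = (½ + 12)² = (25/2)² = 625/4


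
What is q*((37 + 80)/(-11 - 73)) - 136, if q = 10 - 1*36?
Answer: -1397/14 ≈ -99.786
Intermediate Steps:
q = -26 (q = 10 - 36 = -26)
q*((37 + 80)/(-11 - 73)) - 136 = -26*(37 + 80)/(-11 - 73) - 136 = -3042/(-84) - 136 = -3042*(-1)/84 - 136 = -26*(-39/28) - 136 = 507/14 - 136 = -1397/14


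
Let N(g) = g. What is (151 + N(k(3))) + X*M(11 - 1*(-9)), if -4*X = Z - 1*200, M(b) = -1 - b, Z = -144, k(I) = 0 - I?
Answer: -1658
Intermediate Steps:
k(I) = -I
X = 86 (X = -(-144 - 1*200)/4 = -(-144 - 200)/4 = -¼*(-344) = 86)
(151 + N(k(3))) + X*M(11 - 1*(-9)) = (151 - 1*3) + 86*(-1 - (11 - 1*(-9))) = (151 - 3) + 86*(-1 - (11 + 9)) = 148 + 86*(-1 - 1*20) = 148 + 86*(-1 - 20) = 148 + 86*(-21) = 148 - 1806 = -1658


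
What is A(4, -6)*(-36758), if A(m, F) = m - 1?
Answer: -110274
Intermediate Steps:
A(m, F) = -1 + m
A(4, -6)*(-36758) = (-1 + 4)*(-36758) = 3*(-36758) = -110274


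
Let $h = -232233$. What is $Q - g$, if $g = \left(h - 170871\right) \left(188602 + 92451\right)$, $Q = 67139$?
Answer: $113293655651$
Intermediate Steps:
$g = -113293588512$ ($g = \left(-232233 - 170871\right) \left(188602 + 92451\right) = \left(-403104\right) 281053 = -113293588512$)
$Q - g = 67139 - -113293588512 = 67139 + 113293588512 = 113293655651$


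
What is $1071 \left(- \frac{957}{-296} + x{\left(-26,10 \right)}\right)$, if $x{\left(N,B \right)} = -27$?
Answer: $- \frac{7534485}{296} \approx -25454.0$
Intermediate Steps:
$1071 \left(- \frac{957}{-296} + x{\left(-26,10 \right)}\right) = 1071 \left(- \frac{957}{-296} - 27\right) = 1071 \left(\left(-957\right) \left(- \frac{1}{296}\right) - 27\right) = 1071 \left(\frac{957}{296} - 27\right) = 1071 \left(- \frac{7035}{296}\right) = - \frac{7534485}{296}$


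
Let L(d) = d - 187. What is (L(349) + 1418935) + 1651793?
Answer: 3070890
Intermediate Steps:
L(d) = -187 + d
(L(349) + 1418935) + 1651793 = ((-187 + 349) + 1418935) + 1651793 = (162 + 1418935) + 1651793 = 1419097 + 1651793 = 3070890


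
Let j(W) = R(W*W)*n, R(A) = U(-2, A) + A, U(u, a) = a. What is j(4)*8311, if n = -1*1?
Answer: -265952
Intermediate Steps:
R(A) = 2*A (R(A) = A + A = 2*A)
n = -1
j(W) = -2*W² (j(W) = (2*(W*W))*(-1) = (2*W²)*(-1) = -2*W²)
j(4)*8311 = -2*4²*8311 = -2*16*8311 = -32*8311 = -265952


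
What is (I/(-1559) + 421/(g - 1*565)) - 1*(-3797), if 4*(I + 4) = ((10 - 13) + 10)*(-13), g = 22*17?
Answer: 4519910653/1191076 ≈ 3794.8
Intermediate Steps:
g = 374
I = -107/4 (I = -4 + (((10 - 13) + 10)*(-13))/4 = -4 + ((-3 + 10)*(-13))/4 = -4 + (7*(-13))/4 = -4 + (¼)*(-91) = -4 - 91/4 = -107/4 ≈ -26.750)
(I/(-1559) + 421/(g - 1*565)) - 1*(-3797) = (-107/4/(-1559) + 421/(374 - 1*565)) - 1*(-3797) = (-107/4*(-1/1559) + 421/(374 - 565)) + 3797 = (107/6236 + 421/(-191)) + 3797 = (107/6236 + 421*(-1/191)) + 3797 = (107/6236 - 421/191) + 3797 = -2604919/1191076 + 3797 = 4519910653/1191076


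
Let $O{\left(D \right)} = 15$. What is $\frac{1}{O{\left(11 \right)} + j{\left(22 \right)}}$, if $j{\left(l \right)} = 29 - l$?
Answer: $\frac{1}{22} \approx 0.045455$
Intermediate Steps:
$\frac{1}{O{\left(11 \right)} + j{\left(22 \right)}} = \frac{1}{15 + \left(29 - 22\right)} = \frac{1}{15 + 7} = \frac{1}{22}$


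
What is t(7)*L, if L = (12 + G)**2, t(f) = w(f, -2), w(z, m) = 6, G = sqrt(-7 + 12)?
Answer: 894 + 144*sqrt(5) ≈ 1216.0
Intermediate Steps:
G = sqrt(5) ≈ 2.2361
t(f) = 6
L = (12 + sqrt(5))**2 ≈ 202.67
t(7)*L = 6*(12 + sqrt(5))**2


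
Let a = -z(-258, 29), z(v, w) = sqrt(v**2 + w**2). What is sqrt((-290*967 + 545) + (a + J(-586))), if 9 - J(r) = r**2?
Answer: sqrt(-623272 - sqrt(67405)) ≈ 789.64*I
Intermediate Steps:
J(r) = 9 - r**2
a = -sqrt(67405) (a = -sqrt((-258)**2 + 29**2) = -sqrt(66564 + 841) = -sqrt(67405) ≈ -259.62)
sqrt((-290*967 + 545) + (a + J(-586))) = sqrt((-290*967 + 545) + (-sqrt(67405) + (9 - 1*(-586)**2))) = sqrt((-280430 + 545) + (-sqrt(67405) + (9 - 1*343396))) = sqrt(-279885 + (-sqrt(67405) + (9 - 343396))) = sqrt(-279885 + (-sqrt(67405) - 343387)) = sqrt(-279885 + (-343387 - sqrt(67405))) = sqrt(-623272 - sqrt(67405))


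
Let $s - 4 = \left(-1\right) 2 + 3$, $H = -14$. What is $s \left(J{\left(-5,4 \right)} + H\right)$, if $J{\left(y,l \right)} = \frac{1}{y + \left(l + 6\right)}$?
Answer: $-69$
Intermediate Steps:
$J{\left(y,l \right)} = \frac{1}{6 + l + y}$ ($J{\left(y,l \right)} = \frac{1}{y + \left(6 + l\right)} = \frac{1}{6 + l + y}$)
$s = 5$ ($s = 4 + \left(\left(-1\right) 2 + 3\right) = 4 + \left(-2 + 3\right) = 4 + 1 = 5$)
$s \left(J{\left(-5,4 \right)} + H\right) = 5 \left(\frac{1}{6 + 4 - 5} - 14\right) = 5 \left(\frac{1}{5} - 14\right) = 5 \left(- \frac{69}{5}\right) = -69$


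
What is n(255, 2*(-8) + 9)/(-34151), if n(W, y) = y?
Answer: 7/34151 ≈ 0.00020497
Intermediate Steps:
n(255, 2*(-8) + 9)/(-34151) = (2*(-8) + 9)/(-34151) = (-16 + 9)*(-1/34151) = -7*(-1/34151) = 7/34151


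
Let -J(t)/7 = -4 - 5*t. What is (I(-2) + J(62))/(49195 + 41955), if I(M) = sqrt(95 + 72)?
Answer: 1099/45575 + sqrt(167)/91150 ≈ 0.024256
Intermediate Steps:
I(M) = sqrt(167)
J(t) = 28 + 35*t (J(t) = -7*(-4 - 5*t) = 28 + 35*t)
(I(-2) + J(62))/(49195 + 41955) = (sqrt(167) + (28 + 35*62))/(49195 + 41955) = (sqrt(167) + (28 + 2170))/91150 = (sqrt(167) + 2198)*(1/91150) = (2198 + sqrt(167))*(1/91150) = 1099/45575 + sqrt(167)/91150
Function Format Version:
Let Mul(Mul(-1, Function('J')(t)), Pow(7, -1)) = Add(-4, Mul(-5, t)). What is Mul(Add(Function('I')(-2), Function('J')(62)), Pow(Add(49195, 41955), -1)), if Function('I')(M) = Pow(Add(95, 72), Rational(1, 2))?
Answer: Add(Rational(1099, 45575), Mul(Rational(1, 91150), Pow(167, Rational(1, 2)))) ≈ 0.024256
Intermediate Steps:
Function('I')(M) = Pow(167, Rational(1, 2))
Function('J')(t) = Add(28, Mul(35, t)) (Function('J')(t) = Mul(-7, Add(-4, Mul(-5, t))) = Add(28, Mul(35, t)))
Mul(Add(Function('I')(-2), Function('J')(62)), Pow(Add(49195, 41955), -1)) = Mul(Add(Pow(167, Rational(1, 2)), Add(28, Mul(35, 62))), Pow(Add(49195, 41955), -1)) = Mul(Add(Pow(167, Rational(1, 2)), Add(28, 2170)), Pow(91150, -1)) = Mul(Add(Pow(167, Rational(1, 2)), 2198), Rational(1, 91150)) = Mul(Add(2198, Pow(167, Rational(1, 2))), Rational(1, 91150)) = Add(Rational(1099, 45575), Mul(Rational(1, 91150), Pow(167, Rational(1, 2))))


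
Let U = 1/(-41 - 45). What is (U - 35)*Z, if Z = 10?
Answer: -15055/43 ≈ -350.12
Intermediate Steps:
U = -1/86 (U = 1/(-86) = -1/86 ≈ -0.011628)
(U - 35)*Z = (-1/86 - 35)*10 = -3011/86*10 = -15055/43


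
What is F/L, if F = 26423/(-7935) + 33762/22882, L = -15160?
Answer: 1237903/10119783225 ≈ 0.00012233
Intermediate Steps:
F = -9903224/5340255 (F = 26423*(-1/7935) + 33762*(1/22882) = -26423/7935 + 993/673 = -9903224/5340255 ≈ -1.8544)
F/L = -9903224/5340255/(-15160) = -9903224/5340255*(-1/15160) = 1237903/10119783225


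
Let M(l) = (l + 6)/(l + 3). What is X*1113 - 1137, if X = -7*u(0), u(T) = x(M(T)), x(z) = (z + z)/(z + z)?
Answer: -8928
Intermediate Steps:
M(l) = (6 + l)/(3 + l)
x(z) = 1 (x(z) = (2*z)/((2*z)) = (2*z)*(1/(2*z)) = 1)
u(T) = 1
X = -7 (X = -7*1 = -7)
X*1113 - 1137 = -7*1113 - 1137 = -7791 - 1137 = -8928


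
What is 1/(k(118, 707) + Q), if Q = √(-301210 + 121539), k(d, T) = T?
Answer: 707/679520 - I*√179671/679520 ≈ 0.0010404 - 0.00062379*I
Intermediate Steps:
Q = I*√179671 (Q = √(-179671) = I*√179671 ≈ 423.88*I)
1/(k(118, 707) + Q) = 1/(707 + I*√179671)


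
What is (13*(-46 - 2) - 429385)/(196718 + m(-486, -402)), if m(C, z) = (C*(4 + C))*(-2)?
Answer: 430009/271786 ≈ 1.5822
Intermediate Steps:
m(C, z) = -2*C*(4 + C)
(13*(-46 - 2) - 429385)/(196718 + m(-486, -402)) = (13*(-46 - 2) - 429385)/(196718 - 2*(-486)*(4 - 486)) = (13*(-48) - 429385)/(196718 - 2*(-486)*(-482)) = (-624 - 429385)/(196718 - 468504) = -430009/(-271786) = -430009*(-1/271786) = 430009/271786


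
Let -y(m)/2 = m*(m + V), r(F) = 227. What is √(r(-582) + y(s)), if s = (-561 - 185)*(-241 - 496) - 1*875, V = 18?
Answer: 21*I*√1366579283 ≈ 7.7631e+5*I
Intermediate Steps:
s = 548927 (s = -746*(-737) - 875 = 549802 - 875 = 548927)
y(m) = -2*m*(18 + m) (y(m) = -2*m*(m + 18) = -2*m*(18 + m))
√(r(-582) + y(s)) = √(227 - 2*548927*(18 + 548927)) = √(227 - 2*548927*548945) = √(227 - 602661464030) = √(-602661463803) = 21*I*√1366579283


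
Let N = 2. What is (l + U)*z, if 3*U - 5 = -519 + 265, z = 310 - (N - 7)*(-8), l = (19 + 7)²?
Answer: 160110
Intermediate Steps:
l = 676 (l = 26² = 676)
z = 270 (z = 310 - (2 - 7)*(-8) = 310 - (-5)*(-8) = 310 - 1*40 = 310 - 40 = 270)
U = -83 (U = 5/3 + (-519 + 265)/3 = 5/3 + (⅓)*(-254) = 5/3 - 254/3 = -83)
(l + U)*z = (676 - 83)*270 = 593*270 = 160110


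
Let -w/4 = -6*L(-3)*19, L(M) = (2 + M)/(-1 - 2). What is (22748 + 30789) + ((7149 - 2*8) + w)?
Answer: 60822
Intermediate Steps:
L(M) = -⅔ - M/3 (L(M) = (2 + M)/(-3) = (2 + M)*(-⅓) = -⅔ - M/3)
w = 152 (w = -4*(-6*(-⅔ - ⅓*(-3)))*19 = -4*(-6*(-⅔ + 1))*19 = -4*(-6*⅓)*19 = -(-8)*19 = -4*(-38) = 152)
(22748 + 30789) + ((7149 - 2*8) + w) = (22748 + 30789) + ((7149 - 2*8) + 152) = 53537 + ((7149 - 16) + 152) = 53537 + (7133 + 152) = 53537 + 7285 = 60822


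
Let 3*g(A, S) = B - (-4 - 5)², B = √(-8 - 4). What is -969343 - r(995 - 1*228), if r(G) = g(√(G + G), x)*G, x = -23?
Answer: -948634 - 1534*I*√3/3 ≈ -9.4863e+5 - 885.66*I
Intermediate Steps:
B = 2*I*√3 (B = √(-12) = 2*I*√3 ≈ 3.4641*I)
g(A, S) = -27 + 2*I*√3/3 (g(A, S) = (2*I*√3 - (-4 - 5)²)/3 = (2*I*√3 - 1*(-9)²)/3 = (2*I*√3 - 1*81)/3 = (2*I*√3 - 81)/3 = (-81 + 2*I*√3)/3 = -27 + 2*I*√3/3)
r(G) = G*(-27 + 2*I*√3/3) (r(G) = (-27 + 2*I*√3/3)*G = G*(-27 + 2*I*√3/3))
-969343 - r(995 - 1*228) = -969343 - (995 - 1*228)*(-81 + 2*I*√3)/3 = -969343 - (995 - 228)*(-81 + 2*I*√3)/3 = -969343 - 767*(-81 + 2*I*√3)/3 = -969343 - (-20709 + 1534*I*√3/3) = -969343 + (20709 - 1534*I*√3/3) = -948634 - 1534*I*√3/3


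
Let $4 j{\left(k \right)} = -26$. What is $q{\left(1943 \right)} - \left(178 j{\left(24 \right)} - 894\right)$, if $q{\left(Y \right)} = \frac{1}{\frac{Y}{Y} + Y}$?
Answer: $\frac{3987145}{1944} \approx 2051.0$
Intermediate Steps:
$j{\left(k \right)} = - \frac{13}{2}$ ($j{\left(k \right)} = \frac{1}{4} \left(-26\right) = - \frac{13}{2}$)
$q{\left(Y \right)} = \frac{1}{1 + Y}$
$q{\left(1943 \right)} - \left(178 j{\left(24 \right)} - 894\right) = \frac{1}{1 + 1943} - \left(178 \left(- \frac{13}{2}\right) - 894\right) = \frac{1}{1944} - \left(-1157 - 894\right) = \frac{1}{1944} - -2051 = \frac{1}{1944} + 2051 = \frac{3987145}{1944}$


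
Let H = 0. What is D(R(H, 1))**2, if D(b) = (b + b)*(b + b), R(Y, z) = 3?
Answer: 1296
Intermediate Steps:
D(b) = 4*b**2 (D(b) = (2*b)*(2*b) = 4*b**2)
D(R(H, 1))**2 = (4*3**2)**2 = (4*9)**2 = 36**2 = 1296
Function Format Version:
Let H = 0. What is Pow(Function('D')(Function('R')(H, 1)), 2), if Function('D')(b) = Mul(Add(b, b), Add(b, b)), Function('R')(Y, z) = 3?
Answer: 1296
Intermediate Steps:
Function('D')(b) = Mul(4, Pow(b, 2)) (Function('D')(b) = Mul(Mul(2, b), Mul(2, b)) = Mul(4, Pow(b, 2)))
Pow(Function('D')(Function('R')(H, 1)), 2) = Pow(Mul(4, Pow(3, 2)), 2) = Pow(Mul(4, 9), 2) = Pow(36, 2) = 1296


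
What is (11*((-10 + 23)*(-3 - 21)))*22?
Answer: -75504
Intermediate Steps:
(11*((-10 + 23)*(-3 - 21)))*22 = (11*(13*(-24)))*22 = (11*(-312))*22 = -3432*22 = -75504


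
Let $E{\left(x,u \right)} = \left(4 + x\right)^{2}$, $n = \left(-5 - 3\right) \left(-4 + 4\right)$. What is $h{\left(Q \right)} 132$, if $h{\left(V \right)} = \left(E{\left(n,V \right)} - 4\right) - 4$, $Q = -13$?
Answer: $1056$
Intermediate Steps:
$n = 0$ ($n = \left(-8\right) 0 = 0$)
$h{\left(V \right)} = 8$ ($h{\left(V \right)} = \left(\left(4 + 0\right)^{2} - 4\right) - 4 = \left(4^{2} - 4\right) - 4 = \left(16 - 4\right) - 4 = 12 - 4 = 8$)
$h{\left(Q \right)} 132 = 8 \cdot 132 = 1056$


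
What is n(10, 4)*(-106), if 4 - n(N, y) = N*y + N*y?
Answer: 8056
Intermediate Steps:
n(N, y) = 4 - 2*N*y (n(N, y) = 4 - (N*y + N*y) = 4 - 2*N*y)
n(10, 4)*(-106) = (4 - 2*10*4)*(-106) = (4 - 80)*(-106) = -76*(-106) = 8056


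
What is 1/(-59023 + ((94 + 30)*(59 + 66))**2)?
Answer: 1/240190977 ≈ 4.1634e-9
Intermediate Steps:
1/(-59023 + ((94 + 30)*(59 + 66))**2) = 1/(-59023 + (124*125)**2) = 1/(-59023 + 15500**2) = 1/(-59023 + 240250000) = 1/240190977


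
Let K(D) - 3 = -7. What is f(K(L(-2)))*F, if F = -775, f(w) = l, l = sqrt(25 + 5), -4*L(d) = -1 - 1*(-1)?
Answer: -775*sqrt(30) ≈ -4244.9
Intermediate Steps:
L(d) = 0 (L(d) = -(-1 - 1*(-1))/4 = -(-1 + 1)/4 = -1/4*0 = 0)
K(D) = -4 (K(D) = 3 - 7 = -4)
l = sqrt(30) ≈ 5.4772
f(w) = sqrt(30)
f(K(L(-2)))*F = sqrt(30)*(-775) = -775*sqrt(30)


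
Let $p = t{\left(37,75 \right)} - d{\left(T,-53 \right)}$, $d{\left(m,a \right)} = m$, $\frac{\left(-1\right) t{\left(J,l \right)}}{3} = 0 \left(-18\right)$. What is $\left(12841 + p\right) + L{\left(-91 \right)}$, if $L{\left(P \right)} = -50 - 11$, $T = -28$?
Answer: $12808$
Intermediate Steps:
$t{\left(J,l \right)} = 0$ ($t{\left(J,l \right)} = - 3 \cdot 0 \left(-18\right) = \left(-3\right) 0 = 0$)
$p = 28$ ($p = 0 - -28 = 0 + 28 = 28$)
$L{\left(P \right)} = -61$ ($L{\left(P \right)} = -50 - 11 = -61$)
$\left(12841 + p\right) + L{\left(-91 \right)} = \left(12841 + 28\right) - 61 = 12869 - 61 = 12808$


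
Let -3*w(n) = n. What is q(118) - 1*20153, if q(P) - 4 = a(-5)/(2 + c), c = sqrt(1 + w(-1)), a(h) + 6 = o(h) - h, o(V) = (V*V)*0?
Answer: -80599/4 + sqrt(3)/4 ≈ -20149.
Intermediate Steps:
w(n) = -n/3
o(V) = 0 (o(V) = V**2*0 = 0)
a(h) = -6 - h (a(h) = -6 + (0 - h) = -6 - h)
c = 2*sqrt(3)/3 (c = sqrt(1 - 1/3*(-1)) = sqrt(1 + 1/3) = sqrt(4/3) = 2*sqrt(3)/3 ≈ 1.1547)
q(P) = 4 - 1/(2 + 2*sqrt(3)/3) (q(P) = 4 + (-6 - 1*(-5))/(2 + 2*sqrt(3)/3) = 4 + (-6 + 5)/(2 + 2*sqrt(3)/3) = 4 - 1/(2 + 2*sqrt(3)/3))
q(118) - 1*20153 = (13/4 + sqrt(3)/4) - 1*20153 = (13/4 + sqrt(3)/4) - 20153 = -80599/4 + sqrt(3)/4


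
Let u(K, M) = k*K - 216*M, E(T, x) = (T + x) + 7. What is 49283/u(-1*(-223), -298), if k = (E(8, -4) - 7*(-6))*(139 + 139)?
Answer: 49283/3350050 ≈ 0.014711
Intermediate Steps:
E(T, x) = 7 + T + x
k = 14734 (k = ((7 + 8 - 4) - 7*(-6))*(139 + 139) = (11 + 42)*278 = 53*278 = 14734)
u(K, M) = -216*M + 14734*K (u(K, M) = 14734*K - 216*M = -216*M + 14734*K)
49283/u(-1*(-223), -298) = 49283/(-216*(-298) + 14734*(-1*(-223))) = 49283/(64368 + 14734*223) = 49283/(64368 + 3285682) = 49283/3350050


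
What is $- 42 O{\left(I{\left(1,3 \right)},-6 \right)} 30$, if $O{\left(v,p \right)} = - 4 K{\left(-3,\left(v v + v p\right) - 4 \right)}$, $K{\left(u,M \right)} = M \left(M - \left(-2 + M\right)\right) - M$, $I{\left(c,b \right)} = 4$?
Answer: $-60480$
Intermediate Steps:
$K{\left(u,M \right)} = M$ ($K{\left(u,M \right)} = M 2 - M = 2 M - M = M$)
$O{\left(v,p \right)} = 16 - 4 v^{2} - 4 p v$ ($O{\left(v,p \right)} = - 4 \left(\left(v v + v p\right) - 4\right) = - 4 \left(\left(v^{2} + p v\right) - 4\right) = - 4 \left(-4 + v^{2} + p v\right) = 16 - 4 v^{2} - 4 p v$)
$- 42 O{\left(I{\left(1,3 \right)},-6 \right)} 30 = - 42 \left(16 - 4 \cdot 4^{2} - \left(-24\right) 4\right) 30 = - 42 \left(16 - 64 + 96\right) 30 = \left(-42\right) 48 \cdot 30 = \left(-2016\right) 30 = -60480$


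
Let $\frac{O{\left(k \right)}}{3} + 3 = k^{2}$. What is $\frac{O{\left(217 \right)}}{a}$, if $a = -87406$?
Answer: $- \frac{70629}{43703} \approx -1.6161$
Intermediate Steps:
$O{\left(k \right)} = -9 + 3 k^{2}$
$\frac{O{\left(217 \right)}}{a} = \frac{-9 + 3 \cdot 217^{2}}{-87406} = \left(-9 + 3 \cdot 47089\right) \left(- \frac{1}{87406}\right) = \left(-9 + 141267\right) \left(- \frac{1}{87406}\right) = 141258 \left(- \frac{1}{87406}\right) = - \frac{70629}{43703}$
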